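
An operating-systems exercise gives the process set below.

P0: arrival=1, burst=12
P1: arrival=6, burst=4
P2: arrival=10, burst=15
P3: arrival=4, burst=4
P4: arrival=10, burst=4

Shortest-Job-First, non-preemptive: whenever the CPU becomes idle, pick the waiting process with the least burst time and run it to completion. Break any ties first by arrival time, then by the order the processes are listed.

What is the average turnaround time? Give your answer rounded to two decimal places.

17.00

Schedule: | idle 0-1 | P0 1-13 | P3 13-17 | P1 17-21 | P4 21-25 | P2 25-40 |
Completion: P0=13  P1=21  P2=40  P3=17  P4=25
Turnaround (C−A): P0=12  P1=15  P2=30  P3=13  P4=15
Turnaround times: P0=12, P1=15, P2=30, P3=13, P4=15
Average turnaround = (12+15+30+13+15) / 5 = 85/5 = 17.00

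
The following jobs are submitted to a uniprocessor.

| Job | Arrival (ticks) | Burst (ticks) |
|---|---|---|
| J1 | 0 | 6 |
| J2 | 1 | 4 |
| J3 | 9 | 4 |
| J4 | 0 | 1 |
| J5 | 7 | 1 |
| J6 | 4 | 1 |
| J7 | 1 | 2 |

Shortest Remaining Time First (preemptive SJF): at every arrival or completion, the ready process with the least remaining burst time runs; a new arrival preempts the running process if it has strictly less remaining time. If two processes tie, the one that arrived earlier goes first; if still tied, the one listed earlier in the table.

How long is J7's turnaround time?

2

Gantt: | J4 0-1 | J7 1-3 | J2 3-4 | J6 4-5 | J2 5-8 | J5 8-9 | J3 9-13 | J1 13-19 |
Completion: J1=19  J2=8  J3=13  J4=1  J5=9  J6=5  J7=3
Turnaround (C−A): J1=19  J2=7  J3=4  J4=1  J5=2  J6=1  J7=2
Turnaround(J7) = completion − arrival = 3 − 1 = 2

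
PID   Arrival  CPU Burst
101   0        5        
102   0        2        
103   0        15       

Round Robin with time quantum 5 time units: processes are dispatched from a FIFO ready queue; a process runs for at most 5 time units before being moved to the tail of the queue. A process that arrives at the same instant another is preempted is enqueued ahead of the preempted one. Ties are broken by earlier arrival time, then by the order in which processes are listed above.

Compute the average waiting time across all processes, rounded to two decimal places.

4.00

Gantt: | 101 0-5 | 102 5-7 | 103 7-22 |
Completion: 101=5  102=7  103=22
Turnaround (C−A): 101=5  102=7  103=22
Waiting times: 101=0, 102=5, 103=7
Average waiting = (0+5+7) / 3 = 12/3 = 4.00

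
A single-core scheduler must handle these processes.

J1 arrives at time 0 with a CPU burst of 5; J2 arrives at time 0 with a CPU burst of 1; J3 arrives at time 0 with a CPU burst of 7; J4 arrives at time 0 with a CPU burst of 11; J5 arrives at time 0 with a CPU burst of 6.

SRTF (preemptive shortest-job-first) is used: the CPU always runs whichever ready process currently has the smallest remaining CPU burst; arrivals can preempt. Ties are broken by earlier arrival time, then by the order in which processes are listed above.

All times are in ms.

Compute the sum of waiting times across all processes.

Timeline: | J2 0-1 | J1 1-6 | J5 6-12 | J3 12-19 | J4 19-30 |
Completion: J1=6  J2=1  J3=19  J4=30  J5=12
Waiting = turnaround − burst: J1=1, J2=0, J3=12, J4=19, J5=6
Total waiting = 1 + 0 + 12 + 19 + 6 = 38

38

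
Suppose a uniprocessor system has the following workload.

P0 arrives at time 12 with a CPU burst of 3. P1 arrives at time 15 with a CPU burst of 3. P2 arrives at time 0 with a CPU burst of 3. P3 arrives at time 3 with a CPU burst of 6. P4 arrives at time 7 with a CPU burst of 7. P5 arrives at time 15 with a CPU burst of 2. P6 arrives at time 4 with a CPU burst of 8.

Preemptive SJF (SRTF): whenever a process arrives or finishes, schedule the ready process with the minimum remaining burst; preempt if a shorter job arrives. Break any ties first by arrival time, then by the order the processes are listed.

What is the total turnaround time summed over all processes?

64

Schedule: | P2 0-3 | P3 3-9 | P4 9-12 | P0 12-15 | P5 15-17 | P1 17-20 | P4 20-24 | P6 24-32 |
Completion: P0=15  P1=20  P2=3  P3=9  P4=24  P5=17  P6=32
Turnaround (C−A): P0=3  P1=5  P2=3  P3=6  P4=17  P5=2  P6=28
Turnaround = completion − arrival: P0=3, P1=5, P2=3, P3=6, P4=17, P5=2, P6=28
Total turnaround = 3 + 5 + 3 + 6 + 17 + 2 + 28 = 64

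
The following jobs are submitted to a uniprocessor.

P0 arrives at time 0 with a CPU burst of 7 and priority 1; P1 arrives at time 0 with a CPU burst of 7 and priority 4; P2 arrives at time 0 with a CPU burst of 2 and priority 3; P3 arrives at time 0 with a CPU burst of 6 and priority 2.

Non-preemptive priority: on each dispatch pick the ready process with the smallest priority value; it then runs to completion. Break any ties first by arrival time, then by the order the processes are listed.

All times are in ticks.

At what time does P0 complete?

7

Schedule: | P0 0-7 | P3 7-13 | P2 13-15 | P1 15-22 |
Completion: P0=7  P1=22  P2=15  P3=13
Turnaround (C−A): P0=7  P1=22  P2=15  P3=13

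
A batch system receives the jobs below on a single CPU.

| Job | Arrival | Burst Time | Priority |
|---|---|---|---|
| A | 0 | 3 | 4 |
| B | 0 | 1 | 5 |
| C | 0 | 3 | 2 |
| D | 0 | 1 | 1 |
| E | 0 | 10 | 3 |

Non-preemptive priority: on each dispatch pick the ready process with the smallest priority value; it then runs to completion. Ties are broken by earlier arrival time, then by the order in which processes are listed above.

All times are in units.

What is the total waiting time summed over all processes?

Gantt: | D 0-1 | C 1-4 | E 4-14 | A 14-17 | B 17-18 |
Completion: A=17  B=18  C=4  D=1  E=14
Turnaround (C−A): A=17  B=18  C=4  D=1  E=14
Waiting = turnaround − burst: A=14, B=17, C=1, D=0, E=4
Total waiting = 14 + 17 + 1 + 0 + 4 = 36

36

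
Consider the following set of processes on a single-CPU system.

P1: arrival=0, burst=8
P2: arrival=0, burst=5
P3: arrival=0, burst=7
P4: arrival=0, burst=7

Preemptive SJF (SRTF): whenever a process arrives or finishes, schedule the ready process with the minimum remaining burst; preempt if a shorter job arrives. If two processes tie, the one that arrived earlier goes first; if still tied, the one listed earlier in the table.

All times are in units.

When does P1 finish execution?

Gantt: | P2 0-5 | P3 5-12 | P4 12-19 | P1 19-27 |
Completion: P1=27  P2=5  P3=12  P4=19

27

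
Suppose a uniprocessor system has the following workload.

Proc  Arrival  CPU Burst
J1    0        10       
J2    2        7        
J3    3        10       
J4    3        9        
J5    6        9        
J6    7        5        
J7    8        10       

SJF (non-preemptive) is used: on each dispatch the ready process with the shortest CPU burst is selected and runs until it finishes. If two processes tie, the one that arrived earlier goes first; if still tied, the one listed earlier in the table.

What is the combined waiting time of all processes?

Gantt: | J1 0-10 | J6 10-15 | J2 15-22 | J4 22-31 | J5 31-40 | J3 40-50 | J7 50-60 |
Completion: J1=10  J2=22  J3=50  J4=31  J5=40  J6=15  J7=60
Turnaround (C−A): J1=10  J2=20  J3=47  J4=28  J5=34  J6=8  J7=52
Waiting = turnaround − burst: J1=0, J2=13, J3=37, J4=19, J5=25, J6=3, J7=42
Total waiting = 0 + 13 + 37 + 19 + 25 + 3 + 42 = 139

139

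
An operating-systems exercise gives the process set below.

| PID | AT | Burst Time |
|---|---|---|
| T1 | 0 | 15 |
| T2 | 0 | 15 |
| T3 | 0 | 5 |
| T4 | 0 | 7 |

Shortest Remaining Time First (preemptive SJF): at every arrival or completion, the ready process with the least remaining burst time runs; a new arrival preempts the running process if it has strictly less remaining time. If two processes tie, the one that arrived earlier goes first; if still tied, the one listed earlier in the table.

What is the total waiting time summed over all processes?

44

Gantt: | T3 0-5 | T4 5-12 | T1 12-27 | T2 27-42 |
Completion: T1=27  T2=42  T3=5  T4=12
Waiting = turnaround − burst: T1=12, T2=27, T3=0, T4=5
Total waiting = 12 + 27 + 0 + 5 = 44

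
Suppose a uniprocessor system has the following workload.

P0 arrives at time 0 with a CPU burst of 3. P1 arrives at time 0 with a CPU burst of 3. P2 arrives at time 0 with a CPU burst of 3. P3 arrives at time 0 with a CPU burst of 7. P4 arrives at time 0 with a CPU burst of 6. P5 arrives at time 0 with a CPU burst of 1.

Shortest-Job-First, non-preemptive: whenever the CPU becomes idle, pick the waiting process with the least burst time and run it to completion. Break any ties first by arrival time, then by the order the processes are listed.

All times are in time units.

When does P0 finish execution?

Timeline: | P5 0-1 | P0 1-4 | P1 4-7 | P2 7-10 | P4 10-16 | P3 16-23 |
Completion: P0=4  P1=7  P2=10  P3=23  P4=16  P5=1

4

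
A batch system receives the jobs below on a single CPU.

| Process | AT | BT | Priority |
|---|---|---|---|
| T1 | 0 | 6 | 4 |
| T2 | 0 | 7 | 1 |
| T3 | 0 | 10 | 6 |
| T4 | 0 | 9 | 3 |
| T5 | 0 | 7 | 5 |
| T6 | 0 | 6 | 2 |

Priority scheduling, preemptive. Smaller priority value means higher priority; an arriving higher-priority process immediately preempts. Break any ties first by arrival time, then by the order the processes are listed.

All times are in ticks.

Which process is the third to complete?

T4

Schedule: | T2 0-7 | T6 7-13 | T4 13-22 | T1 22-28 | T5 28-35 | T3 35-45 |
Completion: T1=28  T2=7  T3=45  T4=22  T5=35  T6=13
Finish order: T2 → T6 → T4 → T1 → T5 → T3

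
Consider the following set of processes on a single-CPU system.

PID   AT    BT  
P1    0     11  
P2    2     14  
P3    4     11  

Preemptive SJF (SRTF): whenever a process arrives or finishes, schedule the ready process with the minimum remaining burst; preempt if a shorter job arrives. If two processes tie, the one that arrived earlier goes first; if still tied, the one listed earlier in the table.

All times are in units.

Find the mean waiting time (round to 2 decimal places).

9.00

Schedule: | P1 0-11 | P3 11-22 | P2 22-36 |
Completion: P1=11  P2=36  P3=22
Turnaround (C−A): P1=11  P2=34  P3=18
Waiting times: P1=0, P2=20, P3=7
Average waiting = (0+20+7) / 3 = 27/3 = 9.00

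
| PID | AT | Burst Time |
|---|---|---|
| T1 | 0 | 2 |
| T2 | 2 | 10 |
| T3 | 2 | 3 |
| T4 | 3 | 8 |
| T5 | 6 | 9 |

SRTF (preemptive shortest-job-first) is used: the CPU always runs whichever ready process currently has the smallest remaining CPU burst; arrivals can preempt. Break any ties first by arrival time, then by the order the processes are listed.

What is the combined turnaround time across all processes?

Gantt: | T1 0-2 | T3 2-5 | T4 5-13 | T5 13-22 | T2 22-32 |
Completion: T1=2  T2=32  T3=5  T4=13  T5=22
Turnaround (C−A): T1=2  T2=30  T3=3  T4=10  T5=16
Turnaround = completion − arrival: T1=2, T2=30, T3=3, T4=10, T5=16
Total turnaround = 2 + 30 + 3 + 10 + 16 = 61

61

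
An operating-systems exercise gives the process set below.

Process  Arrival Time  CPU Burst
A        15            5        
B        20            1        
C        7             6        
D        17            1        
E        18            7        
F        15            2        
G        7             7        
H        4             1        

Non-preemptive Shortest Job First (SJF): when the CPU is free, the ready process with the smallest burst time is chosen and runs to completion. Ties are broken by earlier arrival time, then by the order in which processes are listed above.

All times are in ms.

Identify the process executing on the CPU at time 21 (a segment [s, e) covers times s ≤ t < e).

B

Gantt: | idle 0-4 | H 4-5 | idle 5-7 | C 7-13 | G 13-20 | D 20-21 | B 21-22 | F 22-24 | A 24-29 | E 29-36 |
Completion: A=29  B=22  C=13  D=21  E=36  F=24  G=20  H=5
Turnaround (C−A): A=14  B=2  C=6  D=4  E=18  F=9  G=13  H=1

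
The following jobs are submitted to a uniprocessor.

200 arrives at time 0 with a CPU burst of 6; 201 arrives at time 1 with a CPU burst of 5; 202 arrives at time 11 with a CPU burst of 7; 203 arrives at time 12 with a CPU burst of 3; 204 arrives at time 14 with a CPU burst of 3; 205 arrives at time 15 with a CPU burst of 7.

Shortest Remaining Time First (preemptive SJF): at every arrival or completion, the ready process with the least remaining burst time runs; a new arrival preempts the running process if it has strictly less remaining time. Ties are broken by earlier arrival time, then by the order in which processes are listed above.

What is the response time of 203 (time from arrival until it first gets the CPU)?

Schedule: | 200 0-6 | 201 6-11 | 202 11-12 | 203 12-15 | 204 15-18 | 202 18-24 | 205 24-31 |
Completion: 200=6  201=11  202=24  203=15  204=18  205=31
Turnaround (C−A): 200=6  201=10  202=13  203=3  204=4  205=16
Response(203) = first start − arrival = 12 − 12 = 0

0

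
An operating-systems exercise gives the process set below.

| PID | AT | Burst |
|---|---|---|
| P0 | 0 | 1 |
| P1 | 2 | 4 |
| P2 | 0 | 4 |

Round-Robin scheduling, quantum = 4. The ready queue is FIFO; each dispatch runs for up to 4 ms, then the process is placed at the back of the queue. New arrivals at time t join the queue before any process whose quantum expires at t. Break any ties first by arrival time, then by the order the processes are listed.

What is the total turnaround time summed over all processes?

Timeline: | P0 0-1 | P2 1-5 | P1 5-9 |
Completion: P0=1  P1=9  P2=5
Turnaround (C−A): P0=1  P1=7  P2=5
Turnaround = completion − arrival: P0=1, P1=7, P2=5
Total turnaround = 1 + 7 + 5 = 13

13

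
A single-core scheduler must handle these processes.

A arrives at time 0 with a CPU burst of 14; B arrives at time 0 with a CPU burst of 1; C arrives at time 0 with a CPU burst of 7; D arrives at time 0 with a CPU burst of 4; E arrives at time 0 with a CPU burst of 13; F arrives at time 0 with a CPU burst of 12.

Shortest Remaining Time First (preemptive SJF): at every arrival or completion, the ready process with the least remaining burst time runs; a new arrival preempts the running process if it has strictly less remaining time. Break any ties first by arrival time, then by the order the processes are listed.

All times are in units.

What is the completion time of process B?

1

Timeline: | B 0-1 | D 1-5 | C 5-12 | F 12-24 | E 24-37 | A 37-51 |
Completion: A=51  B=1  C=12  D=5  E=37  F=24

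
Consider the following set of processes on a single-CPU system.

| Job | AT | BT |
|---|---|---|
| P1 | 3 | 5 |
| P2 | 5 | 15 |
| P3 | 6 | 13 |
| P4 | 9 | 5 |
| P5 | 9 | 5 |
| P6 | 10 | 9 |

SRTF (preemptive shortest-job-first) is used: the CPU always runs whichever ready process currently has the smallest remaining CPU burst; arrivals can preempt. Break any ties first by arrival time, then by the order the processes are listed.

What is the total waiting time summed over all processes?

70

Timeline: | idle 0-3 | P1 3-8 | P3 8-9 | P4 9-14 | P5 14-19 | P6 19-28 | P3 28-40 | P2 40-55 |
Completion: P1=8  P2=55  P3=40  P4=14  P5=19  P6=28
Turnaround (C−A): P1=5  P2=50  P3=34  P4=5  P5=10  P6=18
Waiting = turnaround − burst: P1=0, P2=35, P3=21, P4=0, P5=5, P6=9
Total waiting = 0 + 35 + 21 + 0 + 5 + 9 = 70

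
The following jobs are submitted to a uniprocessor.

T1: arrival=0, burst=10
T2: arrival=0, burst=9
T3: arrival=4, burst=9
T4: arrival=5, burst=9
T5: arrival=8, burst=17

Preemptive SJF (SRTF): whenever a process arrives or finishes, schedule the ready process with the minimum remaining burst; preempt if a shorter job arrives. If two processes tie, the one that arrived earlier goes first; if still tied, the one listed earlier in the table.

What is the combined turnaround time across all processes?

Schedule: | T2 0-9 | T3 9-18 | T4 18-27 | T1 27-37 | T5 37-54 |
Completion: T1=37  T2=9  T3=18  T4=27  T5=54
Turnaround = completion − arrival: T1=37, T2=9, T3=14, T4=22, T5=46
Total turnaround = 37 + 9 + 14 + 22 + 46 = 128

128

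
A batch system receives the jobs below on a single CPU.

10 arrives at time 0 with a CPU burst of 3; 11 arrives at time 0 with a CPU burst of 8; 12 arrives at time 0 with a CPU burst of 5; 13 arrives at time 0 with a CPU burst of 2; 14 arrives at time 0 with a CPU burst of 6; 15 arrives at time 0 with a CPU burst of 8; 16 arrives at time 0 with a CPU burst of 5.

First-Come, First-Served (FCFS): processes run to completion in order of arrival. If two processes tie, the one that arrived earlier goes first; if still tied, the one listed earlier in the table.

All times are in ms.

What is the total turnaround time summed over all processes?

Gantt: | 10 0-3 | 11 3-11 | 12 11-16 | 13 16-18 | 14 18-24 | 15 24-32 | 16 32-37 |
Completion: 10=3  11=11  12=16  13=18  14=24  15=32  16=37
Turnaround (C−A): 10=3  11=11  12=16  13=18  14=24  15=32  16=37
Turnaround = completion − arrival: 10=3, 11=11, 12=16, 13=18, 14=24, 15=32, 16=37
Total turnaround = 3 + 11 + 16 + 18 + 24 + 32 + 37 = 141

141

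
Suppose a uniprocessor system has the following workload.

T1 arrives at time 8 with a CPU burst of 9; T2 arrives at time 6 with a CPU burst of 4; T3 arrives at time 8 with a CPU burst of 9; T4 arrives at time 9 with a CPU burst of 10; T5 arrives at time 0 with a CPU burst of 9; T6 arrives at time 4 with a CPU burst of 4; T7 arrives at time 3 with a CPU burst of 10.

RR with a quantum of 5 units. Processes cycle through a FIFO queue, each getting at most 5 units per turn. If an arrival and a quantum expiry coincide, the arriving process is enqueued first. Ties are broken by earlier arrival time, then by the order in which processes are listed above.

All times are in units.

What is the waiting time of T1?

Gantt: | T5 0-5 | T7 5-10 | T6 10-14 | T5 14-18 | T2 18-22 | T1 22-27 | T3 27-32 | T4 32-37 | T7 37-42 | T1 42-46 | T3 46-50 | T4 50-55 |
Completion: T1=46  T2=22  T3=50  T4=55  T5=18  T6=14  T7=42
Turnaround (C−A): T1=38  T2=16  T3=42  T4=46  T5=18  T6=10  T7=39
Waiting(T1) = turnaround − burst = 38 − 9 = 29

29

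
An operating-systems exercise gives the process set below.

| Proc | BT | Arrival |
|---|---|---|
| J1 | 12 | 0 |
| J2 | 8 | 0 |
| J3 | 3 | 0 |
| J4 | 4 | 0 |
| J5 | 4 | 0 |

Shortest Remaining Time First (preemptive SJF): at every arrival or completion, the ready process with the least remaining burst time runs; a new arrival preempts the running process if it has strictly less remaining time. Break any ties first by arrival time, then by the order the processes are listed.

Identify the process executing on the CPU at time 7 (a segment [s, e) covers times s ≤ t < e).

J5

Schedule: | J3 0-3 | J4 3-7 | J5 7-11 | J2 11-19 | J1 19-31 |
Completion: J1=31  J2=19  J3=3  J4=7  J5=11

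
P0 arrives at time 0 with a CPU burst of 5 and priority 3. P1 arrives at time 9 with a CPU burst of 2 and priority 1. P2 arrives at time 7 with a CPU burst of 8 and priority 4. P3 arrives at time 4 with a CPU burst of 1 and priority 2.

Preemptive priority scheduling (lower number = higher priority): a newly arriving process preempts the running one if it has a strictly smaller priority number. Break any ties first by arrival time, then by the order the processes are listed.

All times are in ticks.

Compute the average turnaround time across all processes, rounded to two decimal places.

4.75

Timeline: | P0 0-4 | P3 4-5 | P0 5-6 | idle 6-7 | P2 7-9 | P1 9-11 | P2 11-17 |
Completion: P0=6  P1=11  P2=17  P3=5
Turnaround (C−A): P0=6  P1=2  P2=10  P3=1
Turnaround times: P0=6, P1=2, P2=10, P3=1
Average turnaround = (6+2+10+1) / 4 = 19/4 = 4.75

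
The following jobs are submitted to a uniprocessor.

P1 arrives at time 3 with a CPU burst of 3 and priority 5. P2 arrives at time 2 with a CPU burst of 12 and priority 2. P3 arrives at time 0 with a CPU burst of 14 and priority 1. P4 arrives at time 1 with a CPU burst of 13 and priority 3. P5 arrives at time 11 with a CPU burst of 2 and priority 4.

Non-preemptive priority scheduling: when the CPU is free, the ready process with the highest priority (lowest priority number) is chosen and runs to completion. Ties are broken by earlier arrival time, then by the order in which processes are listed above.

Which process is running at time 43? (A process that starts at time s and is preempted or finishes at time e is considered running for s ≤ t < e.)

P1

Gantt: | P3 0-14 | P2 14-26 | P4 26-39 | P5 39-41 | P1 41-44 |
Completion: P1=44  P2=26  P3=14  P4=39  P5=41
Turnaround (C−A): P1=41  P2=24  P3=14  P4=38  P5=30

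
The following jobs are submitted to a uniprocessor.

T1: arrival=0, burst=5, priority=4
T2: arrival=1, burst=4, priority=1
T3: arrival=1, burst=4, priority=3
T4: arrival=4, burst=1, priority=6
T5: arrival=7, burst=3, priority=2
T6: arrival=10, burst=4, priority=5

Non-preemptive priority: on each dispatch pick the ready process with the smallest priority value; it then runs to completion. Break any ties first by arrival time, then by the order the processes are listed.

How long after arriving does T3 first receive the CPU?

11

Timeline: | T1 0-5 | T2 5-9 | T5 9-12 | T3 12-16 | T6 16-20 | T4 20-21 |
Completion: T1=5  T2=9  T3=16  T4=21  T5=12  T6=20
Turnaround (C−A): T1=5  T2=8  T3=15  T4=17  T5=5  T6=10
Response(T3) = first start − arrival = 12 − 1 = 11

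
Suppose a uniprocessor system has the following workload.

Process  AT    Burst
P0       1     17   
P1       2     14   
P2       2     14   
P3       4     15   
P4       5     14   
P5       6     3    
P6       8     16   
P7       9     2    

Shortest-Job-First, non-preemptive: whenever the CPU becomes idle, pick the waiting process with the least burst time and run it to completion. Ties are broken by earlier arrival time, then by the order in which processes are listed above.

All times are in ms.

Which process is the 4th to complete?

P1

Gantt: | idle 0-1 | P0 1-18 | P7 18-20 | P5 20-23 | P1 23-37 | P2 37-51 | P4 51-65 | P3 65-80 | P6 80-96 |
Completion: P0=18  P1=37  P2=51  P3=80  P4=65  P5=23  P6=96  P7=20
Turnaround (C−A): P0=17  P1=35  P2=49  P3=76  P4=60  P5=17  P6=88  P7=11
Finish order: P0 → P7 → P5 → P1 → P2 → P4 → P3 → P6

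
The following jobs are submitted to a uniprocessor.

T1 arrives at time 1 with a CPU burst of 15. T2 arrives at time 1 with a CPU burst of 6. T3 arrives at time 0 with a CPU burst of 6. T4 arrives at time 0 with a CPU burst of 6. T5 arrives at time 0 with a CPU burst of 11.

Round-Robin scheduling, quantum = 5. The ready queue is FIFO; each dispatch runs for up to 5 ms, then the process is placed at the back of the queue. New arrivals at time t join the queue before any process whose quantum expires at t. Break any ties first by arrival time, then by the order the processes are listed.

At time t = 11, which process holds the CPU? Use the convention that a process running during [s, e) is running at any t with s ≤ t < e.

Schedule: | T3 0-5 | T4 5-10 | T5 10-15 | T1 15-20 | T2 20-25 | T3 25-26 | T4 26-27 | T5 27-32 | T1 32-37 | T2 37-38 | T5 38-39 | T1 39-44 |
Completion: T1=44  T2=38  T3=26  T4=27  T5=39

T5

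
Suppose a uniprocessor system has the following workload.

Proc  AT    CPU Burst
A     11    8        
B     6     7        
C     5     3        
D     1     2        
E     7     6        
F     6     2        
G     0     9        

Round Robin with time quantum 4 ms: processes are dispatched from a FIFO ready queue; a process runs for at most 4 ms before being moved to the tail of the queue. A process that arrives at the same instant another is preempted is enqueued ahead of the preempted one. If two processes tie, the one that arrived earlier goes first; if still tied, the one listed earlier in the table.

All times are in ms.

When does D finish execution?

Timeline: | G 0-4 | D 4-6 | G 6-10 | C 10-13 | B 13-17 | F 17-19 | E 19-23 | G 23-24 | A 24-28 | B 28-31 | E 31-33 | A 33-37 |
Completion: A=37  B=31  C=13  D=6  E=33  F=19  G=24
Turnaround (C−A): A=26  B=25  C=8  D=5  E=26  F=13  G=24

6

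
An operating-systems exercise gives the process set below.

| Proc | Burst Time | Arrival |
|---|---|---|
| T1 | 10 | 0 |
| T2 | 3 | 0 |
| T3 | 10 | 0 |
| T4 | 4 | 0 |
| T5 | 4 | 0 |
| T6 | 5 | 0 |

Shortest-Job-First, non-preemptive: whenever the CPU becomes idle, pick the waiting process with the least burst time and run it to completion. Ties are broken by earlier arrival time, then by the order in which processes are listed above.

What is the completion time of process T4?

Gantt: | T2 0-3 | T4 3-7 | T5 7-11 | T6 11-16 | T1 16-26 | T3 26-36 |
Completion: T1=26  T2=3  T3=36  T4=7  T5=11  T6=16
Turnaround (C−A): T1=26  T2=3  T3=36  T4=7  T5=11  T6=16

7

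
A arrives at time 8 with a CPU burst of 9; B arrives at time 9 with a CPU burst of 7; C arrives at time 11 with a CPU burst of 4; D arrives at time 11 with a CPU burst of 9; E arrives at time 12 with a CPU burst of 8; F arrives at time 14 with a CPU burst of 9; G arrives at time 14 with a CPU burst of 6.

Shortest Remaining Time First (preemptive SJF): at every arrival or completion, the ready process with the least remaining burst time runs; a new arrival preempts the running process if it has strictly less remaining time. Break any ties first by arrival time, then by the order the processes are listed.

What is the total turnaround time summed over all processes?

169

Timeline: | idle 0-8 | A 8-9 | B 9-11 | C 11-15 | B 15-20 | G 20-26 | A 26-34 | E 34-42 | D 42-51 | F 51-60 |
Completion: A=34  B=20  C=15  D=51  E=42  F=60  G=26
Turnaround (C−A): A=26  B=11  C=4  D=40  E=30  F=46  G=12
Turnaround = completion − arrival: A=26, B=11, C=4, D=40, E=30, F=46, G=12
Total turnaround = 26 + 11 + 4 + 40 + 30 + 46 + 12 = 169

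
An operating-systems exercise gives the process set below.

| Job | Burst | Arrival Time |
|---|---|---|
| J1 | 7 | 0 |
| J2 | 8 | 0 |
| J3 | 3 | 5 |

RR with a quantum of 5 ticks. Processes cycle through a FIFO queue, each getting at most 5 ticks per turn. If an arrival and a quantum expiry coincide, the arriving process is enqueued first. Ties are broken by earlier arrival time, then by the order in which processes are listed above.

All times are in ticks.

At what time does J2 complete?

Schedule: | J1 0-5 | J2 5-10 | J3 10-13 | J1 13-15 | J2 15-18 |
Completion: J1=15  J2=18  J3=13
Turnaround (C−A): J1=15  J2=18  J3=8

18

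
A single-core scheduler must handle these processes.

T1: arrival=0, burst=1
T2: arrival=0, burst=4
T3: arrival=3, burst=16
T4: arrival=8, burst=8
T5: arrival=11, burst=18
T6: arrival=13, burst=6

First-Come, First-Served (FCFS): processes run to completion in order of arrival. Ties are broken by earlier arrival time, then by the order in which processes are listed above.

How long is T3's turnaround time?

Gantt: | T1 0-1 | T2 1-5 | T3 5-21 | T4 21-29 | T5 29-47 | T6 47-53 |
Completion: T1=1  T2=5  T3=21  T4=29  T5=47  T6=53
Turnaround (C−A): T1=1  T2=5  T3=18  T4=21  T5=36  T6=40
Turnaround(T3) = completion − arrival = 21 − 3 = 18

18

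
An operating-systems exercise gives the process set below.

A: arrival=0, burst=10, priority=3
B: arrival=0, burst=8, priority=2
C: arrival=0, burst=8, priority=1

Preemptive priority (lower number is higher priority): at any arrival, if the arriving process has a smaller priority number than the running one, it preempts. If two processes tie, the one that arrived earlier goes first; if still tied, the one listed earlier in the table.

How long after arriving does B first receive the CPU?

8

Gantt: | C 0-8 | B 8-16 | A 16-26 |
Completion: A=26  B=16  C=8
Response(B) = first start − arrival = 8 − 0 = 8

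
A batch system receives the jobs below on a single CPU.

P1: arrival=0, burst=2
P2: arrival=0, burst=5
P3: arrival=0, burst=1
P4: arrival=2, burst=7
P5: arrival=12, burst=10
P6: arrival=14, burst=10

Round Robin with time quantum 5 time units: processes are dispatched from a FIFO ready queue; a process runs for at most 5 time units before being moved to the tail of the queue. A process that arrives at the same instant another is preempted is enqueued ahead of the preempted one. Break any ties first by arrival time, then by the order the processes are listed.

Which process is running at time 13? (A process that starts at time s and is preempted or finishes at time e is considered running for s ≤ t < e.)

Gantt: | P1 0-2 | P2 2-7 | P3 7-8 | P4 8-13 | P5 13-18 | P4 18-20 | P6 20-25 | P5 25-30 | P6 30-35 |
Completion: P1=2  P2=7  P3=8  P4=20  P5=30  P6=35
Turnaround (C−A): P1=2  P2=7  P3=8  P4=18  P5=18  P6=21

P5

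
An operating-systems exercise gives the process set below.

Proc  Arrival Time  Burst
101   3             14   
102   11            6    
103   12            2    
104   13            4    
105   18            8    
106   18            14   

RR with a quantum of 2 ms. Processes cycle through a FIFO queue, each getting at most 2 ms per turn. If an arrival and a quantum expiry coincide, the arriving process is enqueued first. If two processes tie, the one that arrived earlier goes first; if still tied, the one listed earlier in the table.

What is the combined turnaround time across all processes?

Gantt: | idle 0-3 | 101 3-11 | 102 11-13 | 101 13-15 | 103 15-17 | 104 17-19 | 102 19-21 | 101 21-23 | 105 23-25 | 106 25-27 | 104 27-29 | 102 29-31 | 101 31-33 | 105 33-35 | 106 35-37 | 105 37-39 | 106 39-41 | 105 41-43 | 106 43-51 |
Completion: 101=33  102=31  103=17  104=29  105=43  106=51
Turnaround (C−A): 101=30  102=20  103=5  104=16  105=25  106=33
Turnaround = completion − arrival: 101=30, 102=20, 103=5, 104=16, 105=25, 106=33
Total turnaround = 30 + 20 + 5 + 16 + 25 + 33 = 129

129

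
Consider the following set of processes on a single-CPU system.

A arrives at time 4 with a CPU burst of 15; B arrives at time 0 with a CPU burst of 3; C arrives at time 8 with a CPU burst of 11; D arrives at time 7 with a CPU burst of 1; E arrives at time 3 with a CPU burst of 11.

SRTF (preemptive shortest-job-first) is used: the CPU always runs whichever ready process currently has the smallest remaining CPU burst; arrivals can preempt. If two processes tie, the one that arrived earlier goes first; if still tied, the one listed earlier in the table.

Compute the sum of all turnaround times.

71

Schedule: | B 0-3 | E 3-7 | D 7-8 | E 8-15 | C 15-26 | A 26-41 |
Completion: A=41  B=3  C=26  D=8  E=15
Turnaround = completion − arrival: A=37, B=3, C=18, D=1, E=12
Total turnaround = 37 + 3 + 18 + 1 + 12 = 71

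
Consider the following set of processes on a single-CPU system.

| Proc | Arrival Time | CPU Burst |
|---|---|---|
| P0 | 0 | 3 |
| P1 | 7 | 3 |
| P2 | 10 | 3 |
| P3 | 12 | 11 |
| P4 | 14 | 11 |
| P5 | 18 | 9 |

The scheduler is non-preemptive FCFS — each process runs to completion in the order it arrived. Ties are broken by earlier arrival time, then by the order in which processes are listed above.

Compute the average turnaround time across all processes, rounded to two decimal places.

11.33

Timeline: | P0 0-3 | idle 3-7 | P1 7-10 | P2 10-13 | P3 13-24 | P4 24-35 | P5 35-44 |
Completion: P0=3  P1=10  P2=13  P3=24  P4=35  P5=44
Turnaround (C−A): P0=3  P1=3  P2=3  P3=12  P4=21  P5=26
Turnaround times: P0=3, P1=3, P2=3, P3=12, P4=21, P5=26
Average turnaround = (3+3+3+12+21+26) / 6 = 68/6 = 11.33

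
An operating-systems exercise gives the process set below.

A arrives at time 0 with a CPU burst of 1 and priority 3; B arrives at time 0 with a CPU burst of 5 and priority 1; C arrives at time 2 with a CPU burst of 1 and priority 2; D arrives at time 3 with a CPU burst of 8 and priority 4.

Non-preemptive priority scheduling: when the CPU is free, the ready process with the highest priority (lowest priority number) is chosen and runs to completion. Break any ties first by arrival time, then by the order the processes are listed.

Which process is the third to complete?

Gantt: | B 0-5 | C 5-6 | A 6-7 | D 7-15 |
Completion: A=7  B=5  C=6  D=15
Finish order: B → C → A → D

A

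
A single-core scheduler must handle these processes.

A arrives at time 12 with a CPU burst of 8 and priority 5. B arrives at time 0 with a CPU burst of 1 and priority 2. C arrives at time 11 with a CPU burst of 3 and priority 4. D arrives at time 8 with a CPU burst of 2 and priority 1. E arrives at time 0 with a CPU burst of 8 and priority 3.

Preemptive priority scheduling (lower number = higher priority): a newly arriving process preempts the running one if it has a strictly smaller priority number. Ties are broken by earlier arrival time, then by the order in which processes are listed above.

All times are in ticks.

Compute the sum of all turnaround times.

27

Timeline: | B 0-1 | E 1-8 | D 8-10 | E 10-11 | C 11-14 | A 14-22 |
Completion: A=22  B=1  C=14  D=10  E=11
Turnaround (C−A): A=10  B=1  C=3  D=2  E=11
Turnaround = completion − arrival: A=10, B=1, C=3, D=2, E=11
Total turnaround = 10 + 1 + 3 + 2 + 11 = 27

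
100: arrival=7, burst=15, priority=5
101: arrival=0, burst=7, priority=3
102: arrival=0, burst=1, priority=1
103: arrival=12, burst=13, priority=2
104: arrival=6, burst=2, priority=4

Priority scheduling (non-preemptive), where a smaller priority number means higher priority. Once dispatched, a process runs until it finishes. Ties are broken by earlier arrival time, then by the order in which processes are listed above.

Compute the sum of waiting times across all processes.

Gantt: | 102 0-1 | 101 1-8 | 104 8-10 | 100 10-25 | 103 25-38 |
Completion: 100=25  101=8  102=1  103=38  104=10
Turnaround (C−A): 100=18  101=8  102=1  103=26  104=4
Waiting = turnaround − burst: 100=3, 101=1, 102=0, 103=13, 104=2
Total waiting = 3 + 1 + 0 + 13 + 2 = 19

19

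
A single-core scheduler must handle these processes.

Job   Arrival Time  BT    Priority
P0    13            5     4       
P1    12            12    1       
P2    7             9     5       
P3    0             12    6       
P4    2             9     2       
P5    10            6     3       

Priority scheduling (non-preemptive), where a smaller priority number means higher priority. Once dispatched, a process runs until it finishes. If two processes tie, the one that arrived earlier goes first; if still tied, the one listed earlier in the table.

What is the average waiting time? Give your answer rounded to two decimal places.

18.00

Schedule: | P3 0-12 | P1 12-24 | P4 24-33 | P5 33-39 | P0 39-44 | P2 44-53 |
Completion: P0=44  P1=24  P2=53  P3=12  P4=33  P5=39
Waiting times: P0=26, P1=0, P2=37, P3=0, P4=22, P5=23
Average waiting = (26+0+37+0+22+23) / 6 = 108/6 = 18.00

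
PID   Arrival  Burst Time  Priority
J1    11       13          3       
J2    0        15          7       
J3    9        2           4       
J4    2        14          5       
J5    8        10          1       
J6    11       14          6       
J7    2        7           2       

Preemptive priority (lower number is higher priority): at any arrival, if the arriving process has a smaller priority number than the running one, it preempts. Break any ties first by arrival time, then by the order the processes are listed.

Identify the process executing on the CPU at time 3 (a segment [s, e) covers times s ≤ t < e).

J7

Schedule: | J2 0-2 | J7 2-8 | J5 8-18 | J7 18-19 | J1 19-32 | J3 32-34 | J4 34-48 | J6 48-62 | J2 62-75 |
Completion: J1=32  J2=75  J3=34  J4=48  J5=18  J6=62  J7=19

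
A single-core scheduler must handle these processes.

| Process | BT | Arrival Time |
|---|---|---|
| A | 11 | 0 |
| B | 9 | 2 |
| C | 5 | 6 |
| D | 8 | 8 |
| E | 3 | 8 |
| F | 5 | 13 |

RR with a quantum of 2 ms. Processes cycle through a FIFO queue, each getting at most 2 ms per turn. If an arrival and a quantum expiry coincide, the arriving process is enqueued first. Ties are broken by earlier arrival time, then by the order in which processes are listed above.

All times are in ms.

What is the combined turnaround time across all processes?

Gantt: | A 0-2 | B 2-4 | A 4-6 | B 6-8 | C 8-10 | A 10-12 | D 12-14 | E 14-16 | B 16-18 | C 18-20 | A 20-22 | F 22-24 | D 24-26 | E 26-27 | B 27-29 | C 29-30 | A 30-32 | F 32-34 | D 34-36 | B 36-37 | A 37-38 | F 38-39 | D 39-41 |
Completion: A=38  B=37  C=30  D=41  E=27  F=39
Turnaround (C−A): A=38  B=35  C=24  D=33  E=19  F=26
Turnaround = completion − arrival: A=38, B=35, C=24, D=33, E=19, F=26
Total turnaround = 38 + 35 + 24 + 33 + 19 + 26 = 175

175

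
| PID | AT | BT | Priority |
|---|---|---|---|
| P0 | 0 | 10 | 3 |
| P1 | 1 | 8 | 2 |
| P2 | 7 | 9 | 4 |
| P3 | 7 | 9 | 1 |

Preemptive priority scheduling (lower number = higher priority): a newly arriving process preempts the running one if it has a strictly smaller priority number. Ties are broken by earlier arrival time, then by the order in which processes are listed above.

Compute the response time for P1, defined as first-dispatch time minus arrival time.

Gantt: | P0 0-1 | P1 1-7 | P3 7-16 | P1 16-18 | P0 18-27 | P2 27-36 |
Completion: P0=27  P1=18  P2=36  P3=16
Turnaround (C−A): P0=27  P1=17  P2=29  P3=9
Response(P1) = first start − arrival = 1 − 1 = 0

0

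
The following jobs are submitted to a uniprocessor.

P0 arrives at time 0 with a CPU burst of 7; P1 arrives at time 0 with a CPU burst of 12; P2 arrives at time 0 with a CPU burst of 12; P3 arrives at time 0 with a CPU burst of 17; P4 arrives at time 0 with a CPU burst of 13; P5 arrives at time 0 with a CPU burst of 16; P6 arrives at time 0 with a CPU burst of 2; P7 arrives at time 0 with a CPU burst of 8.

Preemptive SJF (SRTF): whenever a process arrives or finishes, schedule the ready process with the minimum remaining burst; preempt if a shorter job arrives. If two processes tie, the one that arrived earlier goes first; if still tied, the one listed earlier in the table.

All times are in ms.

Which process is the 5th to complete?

Timeline: | P6 0-2 | P0 2-9 | P7 9-17 | P1 17-29 | P2 29-41 | P4 41-54 | P5 54-70 | P3 70-87 |
Completion: P0=9  P1=29  P2=41  P3=87  P4=54  P5=70  P6=2  P7=17
Finish order: P6 → P0 → P7 → P1 → P2 → P4 → P5 → P3

P2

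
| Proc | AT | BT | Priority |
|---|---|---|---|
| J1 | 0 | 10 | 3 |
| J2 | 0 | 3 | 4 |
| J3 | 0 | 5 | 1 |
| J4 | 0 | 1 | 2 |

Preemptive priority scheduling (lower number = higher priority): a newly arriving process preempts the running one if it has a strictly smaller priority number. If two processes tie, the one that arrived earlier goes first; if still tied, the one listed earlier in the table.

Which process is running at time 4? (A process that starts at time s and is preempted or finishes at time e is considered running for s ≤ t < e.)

J3

Timeline: | J3 0-5 | J4 5-6 | J1 6-16 | J2 16-19 |
Completion: J1=16  J2=19  J3=5  J4=6
Turnaround (C−A): J1=16  J2=19  J3=5  J4=6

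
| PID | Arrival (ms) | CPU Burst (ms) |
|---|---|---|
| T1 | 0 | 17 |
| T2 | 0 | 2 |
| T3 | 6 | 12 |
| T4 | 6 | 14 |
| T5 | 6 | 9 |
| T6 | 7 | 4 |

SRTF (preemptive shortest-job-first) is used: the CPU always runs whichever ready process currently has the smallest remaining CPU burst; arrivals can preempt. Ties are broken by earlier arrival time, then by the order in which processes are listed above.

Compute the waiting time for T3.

13

Timeline: | T2 0-2 | T1 2-6 | T5 6-7 | T6 7-11 | T5 11-19 | T3 19-31 | T1 31-44 | T4 44-58 |
Completion: T1=44  T2=2  T3=31  T4=58  T5=19  T6=11
Waiting(T3) = turnaround − burst = 25 − 12 = 13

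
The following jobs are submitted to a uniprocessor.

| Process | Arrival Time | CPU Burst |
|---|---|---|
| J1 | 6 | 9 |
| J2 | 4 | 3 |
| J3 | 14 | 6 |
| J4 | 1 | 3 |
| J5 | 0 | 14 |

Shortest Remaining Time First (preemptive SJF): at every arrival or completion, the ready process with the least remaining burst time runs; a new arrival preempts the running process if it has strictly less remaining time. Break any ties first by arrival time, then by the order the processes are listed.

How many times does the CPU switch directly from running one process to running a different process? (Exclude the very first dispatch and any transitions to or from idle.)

5

Gantt: | J5 0-1 | J4 1-4 | J2 4-7 | J1 7-16 | J3 16-22 | J5 22-35 |
Completion: J1=16  J2=7  J3=22  J4=4  J5=35
Turnaround (C−A): J1=10  J2=3  J3=8  J4=3  J5=35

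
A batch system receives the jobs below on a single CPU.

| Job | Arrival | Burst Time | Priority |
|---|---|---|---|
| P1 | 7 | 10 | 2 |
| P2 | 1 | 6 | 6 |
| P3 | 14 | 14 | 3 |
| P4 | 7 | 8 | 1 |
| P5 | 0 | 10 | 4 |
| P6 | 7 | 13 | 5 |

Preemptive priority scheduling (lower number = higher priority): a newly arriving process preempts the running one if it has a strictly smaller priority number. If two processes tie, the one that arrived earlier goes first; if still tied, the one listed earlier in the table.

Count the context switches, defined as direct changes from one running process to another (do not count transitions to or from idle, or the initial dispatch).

6

Timeline: | P5 0-7 | P4 7-15 | P1 15-25 | P3 25-39 | P5 39-42 | P6 42-55 | P2 55-61 |
Completion: P1=25  P2=61  P3=39  P4=15  P5=42  P6=55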